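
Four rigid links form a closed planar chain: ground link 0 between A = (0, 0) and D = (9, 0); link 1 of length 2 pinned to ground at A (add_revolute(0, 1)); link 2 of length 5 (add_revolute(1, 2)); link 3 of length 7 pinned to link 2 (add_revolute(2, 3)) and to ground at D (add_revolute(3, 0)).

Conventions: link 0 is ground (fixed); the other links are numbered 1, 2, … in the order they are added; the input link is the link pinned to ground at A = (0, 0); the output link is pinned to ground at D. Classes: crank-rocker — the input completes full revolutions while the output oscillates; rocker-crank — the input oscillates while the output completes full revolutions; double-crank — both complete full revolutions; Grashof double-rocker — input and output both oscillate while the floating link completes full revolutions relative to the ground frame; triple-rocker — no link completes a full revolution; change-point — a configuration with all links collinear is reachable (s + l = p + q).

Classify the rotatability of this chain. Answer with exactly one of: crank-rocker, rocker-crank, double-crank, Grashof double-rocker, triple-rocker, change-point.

lengths: ground=9, input=2, coupler=5, output=7
sorted: s=2 (shortest), l=9 (longest), p+q=12
s + l = 11 vs p + q = 12
s + l < p + q (Grashof) with shortest = input link → crank-rocker

crank-rocker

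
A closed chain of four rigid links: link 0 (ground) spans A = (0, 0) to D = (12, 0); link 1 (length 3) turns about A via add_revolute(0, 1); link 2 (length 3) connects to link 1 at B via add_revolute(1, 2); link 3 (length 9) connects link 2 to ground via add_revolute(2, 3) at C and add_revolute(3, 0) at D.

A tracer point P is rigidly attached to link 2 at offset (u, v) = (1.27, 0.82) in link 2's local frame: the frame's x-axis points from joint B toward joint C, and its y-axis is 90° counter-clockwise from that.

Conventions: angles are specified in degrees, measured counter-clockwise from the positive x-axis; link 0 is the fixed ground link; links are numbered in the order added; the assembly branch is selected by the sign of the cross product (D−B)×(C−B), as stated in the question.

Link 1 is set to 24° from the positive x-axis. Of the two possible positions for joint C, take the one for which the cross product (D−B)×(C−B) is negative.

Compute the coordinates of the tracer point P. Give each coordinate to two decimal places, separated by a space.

A=(0,0), D=(12.00,0)
B = A + 3.00·(cos24°, sin24°) = (2.7406, 1.2202)
|BD| = 9.3394
circle(B,3.00) ∩ circle(D,9.00): a=0.8151, h=2.8872
  candidates: C₊=(3.9259,3.9761) cross=26.964; C₋=(3.1715,-1.7487) cross=-26.964
  branch - wants cross < 0 → take C=(3.1715,-1.7487) (cross=-26.964)
ex = (C−B)/|BC| = (0.1436,-0.9896); ey = (0.9896,0.1436)
P = B + 1.27·ex + 0.82·ey = (3.7345,0.0812)

3.73 0.08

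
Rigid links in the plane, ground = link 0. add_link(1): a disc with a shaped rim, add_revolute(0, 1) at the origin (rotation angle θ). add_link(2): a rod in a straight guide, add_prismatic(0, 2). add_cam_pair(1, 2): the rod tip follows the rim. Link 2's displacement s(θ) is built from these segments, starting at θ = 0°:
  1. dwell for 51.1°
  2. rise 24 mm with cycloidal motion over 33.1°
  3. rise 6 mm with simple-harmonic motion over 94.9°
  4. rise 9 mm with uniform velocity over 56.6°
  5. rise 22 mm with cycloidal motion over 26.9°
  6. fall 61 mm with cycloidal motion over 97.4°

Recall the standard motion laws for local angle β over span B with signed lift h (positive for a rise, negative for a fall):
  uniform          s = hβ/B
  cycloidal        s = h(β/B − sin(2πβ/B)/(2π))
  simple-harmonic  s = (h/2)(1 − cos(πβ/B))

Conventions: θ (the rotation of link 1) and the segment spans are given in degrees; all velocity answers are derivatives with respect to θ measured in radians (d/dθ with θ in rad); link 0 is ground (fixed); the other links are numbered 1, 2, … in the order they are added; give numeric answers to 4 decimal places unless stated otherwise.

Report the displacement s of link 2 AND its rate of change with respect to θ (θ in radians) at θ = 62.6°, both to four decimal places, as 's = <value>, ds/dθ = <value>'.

segment 1 (0° to 51.1°, dwell): s unchanged at 0.0000
θ = 62.6° falls in segment 2 (51.1° to 84.2°, cycloidal, h = 24): β = 62.6 − 51.1 = 11.5°, B = 33.1°; Δs = 24·(0.3474 − sin(2π·0.3474)/(2π)) = 5.2123; s = 0.0000 + 5.2123 = 5.2123
velocity in seg [51.1°–84.2°] (cycloidal), θ in radians: β = 11.5° = 0.2007 rad, B = 33.1° = 0.5777 rad; ds/dθ = (h/B)(1 − cos(2πβ/B)) = (24/0.5777)(1 − cos(2π·0.3474)) = 65.417133 mm/rad

s = 5.2123, ds/dθ = 65.4171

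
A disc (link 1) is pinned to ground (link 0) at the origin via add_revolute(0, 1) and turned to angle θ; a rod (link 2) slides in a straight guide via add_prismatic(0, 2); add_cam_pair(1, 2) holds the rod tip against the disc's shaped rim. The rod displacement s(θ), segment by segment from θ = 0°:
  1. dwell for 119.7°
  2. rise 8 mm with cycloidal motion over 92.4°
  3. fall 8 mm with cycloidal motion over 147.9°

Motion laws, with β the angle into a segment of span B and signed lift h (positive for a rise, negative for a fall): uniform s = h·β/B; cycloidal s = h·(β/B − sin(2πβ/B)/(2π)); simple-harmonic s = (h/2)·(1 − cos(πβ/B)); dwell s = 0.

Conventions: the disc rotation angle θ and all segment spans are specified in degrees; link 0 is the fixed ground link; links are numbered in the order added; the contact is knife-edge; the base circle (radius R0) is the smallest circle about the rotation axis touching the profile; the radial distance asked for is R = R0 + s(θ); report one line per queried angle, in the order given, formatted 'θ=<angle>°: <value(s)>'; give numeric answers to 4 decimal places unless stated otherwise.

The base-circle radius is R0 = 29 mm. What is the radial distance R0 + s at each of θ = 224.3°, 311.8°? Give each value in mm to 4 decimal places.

segment 1 (0° to 119.7°, dwell): s unchanged at 0.0000
segment 2 (119.7° to 212.1°, cycloidal, h = 8) is passed completely: s = 0.0000 + (8) = 8.0000
θ = 224.3° falls in segment 3 (212.1° to 360°, cycloidal, h = -8): β = 224.3 − 212.1 = 12.2°, B = 147.9°; Δs = -8·(0.0825 − sin(2π·0.0825)/(2π)) = -0.0291; s = 8.0000 − 0.0291 = 7.9709
θ = 311.8° falls in segment 3 (212.1° to 360°, cycloidal, h = -8): β = 311.8 − 212.1 = 99.7°, B = 147.9°; Δs = -8·(0.6741 − sin(2π·0.6741)/(2π)) = -6.5240; s = 8.0000 − 6.5240 = 1.4760
θ=224.3°: R = R0 + s = 29 + 7.9709 = 36.9709
θ=311.8°: R = R0 + s = 29 + 1.4760 = 30.4760

θ=224.3°: 36.9709
θ=311.8°: 30.4760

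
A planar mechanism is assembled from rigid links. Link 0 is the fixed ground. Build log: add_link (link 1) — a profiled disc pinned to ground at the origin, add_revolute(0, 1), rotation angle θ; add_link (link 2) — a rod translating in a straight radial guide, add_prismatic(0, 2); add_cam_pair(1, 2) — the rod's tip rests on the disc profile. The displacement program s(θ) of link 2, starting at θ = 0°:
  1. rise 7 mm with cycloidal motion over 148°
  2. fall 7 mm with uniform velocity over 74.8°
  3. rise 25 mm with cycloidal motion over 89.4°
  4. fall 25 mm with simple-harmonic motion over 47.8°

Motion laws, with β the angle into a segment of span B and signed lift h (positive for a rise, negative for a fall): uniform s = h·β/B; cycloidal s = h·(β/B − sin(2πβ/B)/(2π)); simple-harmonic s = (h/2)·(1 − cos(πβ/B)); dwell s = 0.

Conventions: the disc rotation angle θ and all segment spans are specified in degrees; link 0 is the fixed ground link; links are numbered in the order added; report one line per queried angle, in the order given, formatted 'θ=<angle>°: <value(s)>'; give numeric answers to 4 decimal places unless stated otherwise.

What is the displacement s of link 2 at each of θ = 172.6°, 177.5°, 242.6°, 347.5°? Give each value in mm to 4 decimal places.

seg 1 [0°–148°] cycloidal, h=7: full span → s += 7 → s = 7.0000
seg 2 [148°–222.8°] uniform, h=-7: θ=172.6° here. β=24.6, B=74.8. -7·24.6/74.8 = -2.3021 → s = 4.6979
seg 2 [148°–222.8°] uniform, h=-7: θ=177.5° here. β=29.5, B=74.8. -7·29.5/74.8 = -2.7607 → s = 4.2393
seg 2 [148°–222.8°] uniform, h=-7: full span → s += -7 → s = 0.0000
seg 3 [222.8°–312.2°] cycloidal, h=25: θ=242.6° here. β=19.8, B=89.4. 25·(0.2215 − sin(2π·0.2215)/(2π)) = 1.6218 → s = 1.6218
seg 3 [222.8°–312.2°] cycloidal, h=25: full span → s += 25 → s = 25.0000
seg 4 [312.2°–360°] simple-harmonic, h=-25: θ=347.5° here. β=35.3, B=47.8. -25/2·(1 − cos(π·0.7385)) = -21.0136 → s = 3.9864

θ=172.6°: 4.6979
θ=177.5°: 4.2393
θ=242.6°: 1.6218
θ=347.5°: 3.9864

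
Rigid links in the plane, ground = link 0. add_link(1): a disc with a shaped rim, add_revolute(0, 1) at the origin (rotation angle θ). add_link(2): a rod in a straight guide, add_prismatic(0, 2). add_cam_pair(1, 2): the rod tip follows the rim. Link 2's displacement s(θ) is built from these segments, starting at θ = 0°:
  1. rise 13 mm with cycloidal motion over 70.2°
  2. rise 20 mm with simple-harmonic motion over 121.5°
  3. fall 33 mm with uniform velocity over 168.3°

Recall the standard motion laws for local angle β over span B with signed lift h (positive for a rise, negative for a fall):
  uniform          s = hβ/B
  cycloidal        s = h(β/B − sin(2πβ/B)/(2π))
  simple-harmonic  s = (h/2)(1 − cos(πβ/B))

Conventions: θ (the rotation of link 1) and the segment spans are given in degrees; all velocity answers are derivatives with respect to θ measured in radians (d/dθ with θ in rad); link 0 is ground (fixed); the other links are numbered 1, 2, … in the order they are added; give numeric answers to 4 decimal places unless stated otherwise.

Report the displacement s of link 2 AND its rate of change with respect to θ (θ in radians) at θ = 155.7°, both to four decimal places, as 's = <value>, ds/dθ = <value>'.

segment 1 (0° to 70.2°, cycloidal, h = 13) is passed completely: s = 0.0000 + (13) = 13.0000
θ = 155.7° falls in segment 2 (70.2° to 191.7°, simple-harmonic, h = 20): β = 155.7 − 70.2 = 85.5°, B = 121.5°; Δs = 20/2·(1 − cos(π·0.7037)) = 15.9716; s = 13.0000 + 15.9716 = 28.9716
velocity in seg [70.2°–191.7°] (simple-harmonic), θ in radians: β = 85.5° = 1.4923 rad, B = 121.5° = 2.1206 rad; ds/dθ = (πh/(2B)) sin(πβ/B) = (π·20/(2·2.1206)) sin(π·0.7037) = 11.883307 mm/rad

s = 28.9716, ds/dθ = 11.8833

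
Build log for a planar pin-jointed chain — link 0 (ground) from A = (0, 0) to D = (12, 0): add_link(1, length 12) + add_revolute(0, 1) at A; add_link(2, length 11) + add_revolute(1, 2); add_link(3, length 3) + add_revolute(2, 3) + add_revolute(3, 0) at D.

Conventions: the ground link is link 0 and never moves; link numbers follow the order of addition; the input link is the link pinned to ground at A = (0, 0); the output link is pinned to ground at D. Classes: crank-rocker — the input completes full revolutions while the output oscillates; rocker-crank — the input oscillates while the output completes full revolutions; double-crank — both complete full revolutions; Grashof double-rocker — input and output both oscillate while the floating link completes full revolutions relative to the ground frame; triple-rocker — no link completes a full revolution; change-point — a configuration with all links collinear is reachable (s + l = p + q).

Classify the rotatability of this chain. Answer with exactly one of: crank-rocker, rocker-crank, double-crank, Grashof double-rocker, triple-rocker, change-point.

lengths: ground=12, input=12, coupler=11, output=3
sorted: s=3 (shortest), l=12 (longest), p+q=23
s + l = 15 vs p + q = 23
s + l < p + q (Grashof) with shortest = output link → rocker-crank

rocker-crank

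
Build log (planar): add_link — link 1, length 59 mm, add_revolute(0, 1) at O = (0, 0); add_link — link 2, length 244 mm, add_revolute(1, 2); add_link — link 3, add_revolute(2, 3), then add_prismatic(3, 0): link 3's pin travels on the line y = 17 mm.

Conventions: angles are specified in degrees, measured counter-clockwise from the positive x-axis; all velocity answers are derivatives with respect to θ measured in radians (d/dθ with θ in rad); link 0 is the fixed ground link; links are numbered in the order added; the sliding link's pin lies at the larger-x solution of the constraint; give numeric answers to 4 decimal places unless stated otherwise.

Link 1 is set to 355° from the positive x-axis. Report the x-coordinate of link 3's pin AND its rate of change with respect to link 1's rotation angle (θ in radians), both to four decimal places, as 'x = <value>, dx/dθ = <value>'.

geometry: r = 59 mm, L = 244 mm, e = 17 mm
crank pin P = (r cos θ, r sin θ) = (58.775487, -5.142189)
h = r sin θ − e = -5.142189 − 17 = -22.142189
x = r cos θ + √(L² − h²) = 58.775487 + 242.993258 = 301.768745
dx/dθ = −r sin θ − h·r cos θ/√(L² − h²) (θ in radians; h = -22.142189) = 10.497967

x = 301.7687, dx/dθ = 10.4980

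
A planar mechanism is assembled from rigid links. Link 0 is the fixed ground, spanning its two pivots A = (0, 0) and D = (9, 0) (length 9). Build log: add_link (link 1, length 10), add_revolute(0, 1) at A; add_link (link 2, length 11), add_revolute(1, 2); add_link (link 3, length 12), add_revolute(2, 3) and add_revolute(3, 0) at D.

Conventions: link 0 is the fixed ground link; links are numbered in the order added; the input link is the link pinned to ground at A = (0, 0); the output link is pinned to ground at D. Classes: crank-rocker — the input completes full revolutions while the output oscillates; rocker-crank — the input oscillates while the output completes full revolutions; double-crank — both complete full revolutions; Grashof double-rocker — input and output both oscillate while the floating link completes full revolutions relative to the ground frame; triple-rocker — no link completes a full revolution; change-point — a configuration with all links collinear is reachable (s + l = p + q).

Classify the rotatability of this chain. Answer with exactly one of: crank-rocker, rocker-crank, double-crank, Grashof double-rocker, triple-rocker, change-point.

lengths: ground=9, input=10, coupler=11, output=12
sorted: s=9 (shortest), l=12 (longest), p+q=21
s + l = 21 vs p + q = 21
s + l = p + q → change-point (collinear configuration reachable)

change-point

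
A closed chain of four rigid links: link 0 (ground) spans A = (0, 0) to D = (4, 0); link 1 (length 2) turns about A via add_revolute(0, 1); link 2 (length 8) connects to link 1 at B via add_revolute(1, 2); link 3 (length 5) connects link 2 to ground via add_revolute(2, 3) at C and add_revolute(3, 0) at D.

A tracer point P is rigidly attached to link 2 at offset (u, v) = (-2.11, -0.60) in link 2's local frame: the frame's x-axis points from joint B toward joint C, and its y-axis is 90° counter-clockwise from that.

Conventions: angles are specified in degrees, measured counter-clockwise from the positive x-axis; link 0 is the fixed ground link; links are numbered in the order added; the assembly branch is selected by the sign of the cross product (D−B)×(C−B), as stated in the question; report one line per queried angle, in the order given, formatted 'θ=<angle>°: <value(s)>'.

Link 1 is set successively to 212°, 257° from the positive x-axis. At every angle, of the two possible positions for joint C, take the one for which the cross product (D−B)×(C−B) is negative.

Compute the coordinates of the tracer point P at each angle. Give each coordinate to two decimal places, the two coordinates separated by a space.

A=(0,0), D=(4.00,0)
θ=212°: B = A + 2.00·(cos212°, sin212°) = (-1.6961, -1.0598)
θ=212°: |BD| = 5.7939
θ=212°: circle(B,8.00) ∩ circle(D,5.00): a=6.2626, h=4.9780
θ=212°:   candidates: C₊=(3.5502,4.9797) cross=28.842; C₋=(5.3714,-4.8083) cross=-28.842
θ=212°:   branch - wants cross < 0 → take C=(5.3714,-4.8083) (cross=-28.842)
θ=212°: ex = (C−B)/|BC| = (0.8834,-0.4686); ey = (0.4686,0.8834)
θ=212°: P = B + -2.11·ex + -0.60·ey = (-3.8413,-0.6013)
θ=257°: B = A + 2.00·(cos257°, sin257°) = (-0.4499, -1.9487)
θ=257°: |BD| = 4.8579
θ=257°: circle(B,8.00) ∩ circle(D,5.00): a=6.4430, h=4.7421
θ=257°:   candidates: C₊=(3.5497,4.9797) cross=23.037; C₋=(7.3543,-3.7079) cross=-23.037
θ=257°:   branch - wants cross < 0 → take C=(7.3543,-3.7079) (cross=-23.037)
θ=257°: ex = (C−B)/|BC| = (0.9755,-0.2199); ey = (0.2199,0.9755)
θ=257°: P = B + -2.11·ex + -0.60·ey = (-2.6402,-2.0701)

θ=212°: -3.84 -0.60
θ=257°: -2.64 -2.07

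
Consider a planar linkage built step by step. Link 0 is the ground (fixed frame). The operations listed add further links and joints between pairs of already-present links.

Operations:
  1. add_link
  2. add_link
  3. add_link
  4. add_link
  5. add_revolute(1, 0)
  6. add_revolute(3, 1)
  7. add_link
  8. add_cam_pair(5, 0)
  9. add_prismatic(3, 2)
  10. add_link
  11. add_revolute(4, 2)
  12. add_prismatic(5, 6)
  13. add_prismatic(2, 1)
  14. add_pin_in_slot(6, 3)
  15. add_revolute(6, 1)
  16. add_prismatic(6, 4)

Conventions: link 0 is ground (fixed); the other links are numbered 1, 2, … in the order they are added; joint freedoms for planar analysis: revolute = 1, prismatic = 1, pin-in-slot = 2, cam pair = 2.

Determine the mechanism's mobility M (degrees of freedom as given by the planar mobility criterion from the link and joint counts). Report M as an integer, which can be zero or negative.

(L,J1,J2)=(1,0,0); link0 fixed
link1: (2,0,0)
link2: (3,0,0)
link3: (4,0,0)
link4: (5,0,0)
R 1-0 [J1]: (5,1,0)
R 3-1 [J1]: (5,2,0)
link5: (6,2,0)
C 5-0 [J2]: (6,2,1)
P 3-2 [J1]: (6,3,1)
link6: (7,3,1)
R 4-2 [J1]: (7,4,1)
P 5-6 [J1]: (7,5,1)
P 2-1 [J1]: (7,6,1)
PS 6-3 [J2]: (7,6,2)
R 6-1 [J1]: (7,7,2)
P 6-4 [J1]: (7,8,2)
Grübler: 3·6 − 2·8 − 2 = 0

M = 0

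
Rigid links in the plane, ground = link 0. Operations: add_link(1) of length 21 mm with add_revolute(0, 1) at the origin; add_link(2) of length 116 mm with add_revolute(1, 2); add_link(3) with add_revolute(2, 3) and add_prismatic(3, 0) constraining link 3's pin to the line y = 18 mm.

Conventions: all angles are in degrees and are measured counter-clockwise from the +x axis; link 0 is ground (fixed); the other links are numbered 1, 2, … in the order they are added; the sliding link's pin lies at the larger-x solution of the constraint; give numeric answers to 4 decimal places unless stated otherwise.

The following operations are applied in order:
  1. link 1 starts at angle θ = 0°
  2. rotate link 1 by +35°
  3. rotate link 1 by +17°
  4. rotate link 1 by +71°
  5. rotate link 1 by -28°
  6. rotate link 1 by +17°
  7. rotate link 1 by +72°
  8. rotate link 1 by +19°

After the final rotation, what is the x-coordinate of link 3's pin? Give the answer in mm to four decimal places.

geometry: r = 21 mm, L = 116 mm, e = 18 mm; θ starts at 0°
rotate link 1 by +35°: θ ← 0° +35° = 35°
rotate link 1 by +17°: θ ← 35° +17° = 52°
rotate link 1 by +71°: θ ← 52° +71° = 123°
rotate link 1 by -28°: θ ← 123° -28° = 95°
rotate link 1 by +17°: θ ← 95° +17° = 112°
rotate link 1 by +72°: θ ← 112° +72° = 184°
rotate link 1 by +19°: θ ← 184° +19° = 203°
crank pin P = (r cos θ, r sin θ) = (-19.330602, -8.205354)
h = r sin θ − e = -8.205354 − 18 = -26.205354
x = r cos θ + √(L² − h²) = -19.330602 + 113.001236 = 93.670635

93.6706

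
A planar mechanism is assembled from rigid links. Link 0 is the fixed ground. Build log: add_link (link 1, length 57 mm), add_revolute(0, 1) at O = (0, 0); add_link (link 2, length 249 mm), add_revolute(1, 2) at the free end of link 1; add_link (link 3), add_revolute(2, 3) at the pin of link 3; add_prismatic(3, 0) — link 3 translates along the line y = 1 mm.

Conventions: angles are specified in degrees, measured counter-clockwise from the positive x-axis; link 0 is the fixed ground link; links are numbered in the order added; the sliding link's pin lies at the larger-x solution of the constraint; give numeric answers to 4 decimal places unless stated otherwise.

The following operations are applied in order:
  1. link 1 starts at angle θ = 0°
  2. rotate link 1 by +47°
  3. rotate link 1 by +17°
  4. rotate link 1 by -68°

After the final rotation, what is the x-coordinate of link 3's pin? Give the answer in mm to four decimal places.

geometry: r = 57 mm, L = 249 mm, e = 1 mm; θ starts at 0°
rotate link 1 by +47°: θ ← 0° +47° = 47°
rotate link 1 by +17°: θ ← 47° +17° = 64°
rotate link 1 by -68°: θ ← 64° -68° = -4°
crank pin P = (r cos θ, r sin θ) = (56.861151, -3.976119)
h = r sin θ − e = -3.976119 − 1 = -4.976119
x = r cos θ + √(L² − h²) = 56.861151 + 248.950273 = 305.811423

305.8114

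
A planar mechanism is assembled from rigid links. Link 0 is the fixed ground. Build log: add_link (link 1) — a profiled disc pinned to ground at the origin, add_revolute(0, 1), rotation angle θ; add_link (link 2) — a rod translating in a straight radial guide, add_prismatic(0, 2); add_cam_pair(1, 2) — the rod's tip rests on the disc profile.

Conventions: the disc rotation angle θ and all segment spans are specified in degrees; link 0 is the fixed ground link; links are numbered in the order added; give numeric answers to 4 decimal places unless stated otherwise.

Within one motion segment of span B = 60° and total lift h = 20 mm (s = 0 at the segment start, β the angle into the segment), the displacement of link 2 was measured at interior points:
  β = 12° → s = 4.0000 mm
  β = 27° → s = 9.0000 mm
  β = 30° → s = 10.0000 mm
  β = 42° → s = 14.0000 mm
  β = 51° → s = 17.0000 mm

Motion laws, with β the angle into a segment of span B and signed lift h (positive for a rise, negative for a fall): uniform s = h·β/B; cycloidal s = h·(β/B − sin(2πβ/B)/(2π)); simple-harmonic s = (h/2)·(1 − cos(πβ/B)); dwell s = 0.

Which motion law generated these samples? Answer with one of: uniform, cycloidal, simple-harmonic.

candidates at β/B = r: uniform s = h·r (linear in β); cycloidal s = h·(r − sin(2πr)/(2π)); simple-harmonic s = (h/2)(1 − cos(πr))
β=12°: printed 4.0000 | uniform 4.0000, cycloidal 0.9727, simple-harmonic 1.9098
β=27°: printed 9.0000 | uniform 9.0000, cycloidal 8.0164, simple-harmonic 8.4357
β=30°: printed 10.0000 | uniform 10.0000, cycloidal 10.0000, simple-harmonic 10.0000
β=42°: printed 14.0000 | uniform 14.0000, cycloidal 17.0273, simple-harmonic 15.8779
β=51°: printed 17.0000 | uniform 17.0000, cycloidal 19.5752, simple-harmonic 18.9101
only one law matches every sample → uniform

uniform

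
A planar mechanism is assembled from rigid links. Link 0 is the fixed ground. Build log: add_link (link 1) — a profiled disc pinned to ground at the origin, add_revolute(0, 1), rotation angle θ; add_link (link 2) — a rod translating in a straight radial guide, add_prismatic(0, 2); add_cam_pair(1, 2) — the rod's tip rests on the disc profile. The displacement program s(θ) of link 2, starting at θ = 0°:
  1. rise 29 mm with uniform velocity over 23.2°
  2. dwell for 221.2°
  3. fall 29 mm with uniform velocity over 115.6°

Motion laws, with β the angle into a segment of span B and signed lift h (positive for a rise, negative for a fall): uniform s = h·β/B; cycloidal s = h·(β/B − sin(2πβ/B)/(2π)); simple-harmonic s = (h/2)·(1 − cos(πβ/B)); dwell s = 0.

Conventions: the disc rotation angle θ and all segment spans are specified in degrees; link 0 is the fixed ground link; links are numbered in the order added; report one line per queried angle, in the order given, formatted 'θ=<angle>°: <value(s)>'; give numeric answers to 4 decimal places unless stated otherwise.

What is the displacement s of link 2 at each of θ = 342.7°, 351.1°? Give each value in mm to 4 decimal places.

seg 1 [0°–23.2°] uniform, h=29: full span → s += 29 → s = 29.0000
seg 2 [23.2°–244.4°] dwell: s stays 29.0000
seg 3 [244.4°–360°] uniform, h=-29: θ=342.7° here. β=98.3, B=115.6. -29·98.3/115.6 = -24.6600 → s = 4.3400
seg 3 [244.4°–360°] uniform, h=-29: θ=351.1° here. β=106.7, B=115.6. -29·106.7/115.6 = -26.7673 → s = 2.2327

θ=342.7°: 4.3400
θ=351.1°: 2.2327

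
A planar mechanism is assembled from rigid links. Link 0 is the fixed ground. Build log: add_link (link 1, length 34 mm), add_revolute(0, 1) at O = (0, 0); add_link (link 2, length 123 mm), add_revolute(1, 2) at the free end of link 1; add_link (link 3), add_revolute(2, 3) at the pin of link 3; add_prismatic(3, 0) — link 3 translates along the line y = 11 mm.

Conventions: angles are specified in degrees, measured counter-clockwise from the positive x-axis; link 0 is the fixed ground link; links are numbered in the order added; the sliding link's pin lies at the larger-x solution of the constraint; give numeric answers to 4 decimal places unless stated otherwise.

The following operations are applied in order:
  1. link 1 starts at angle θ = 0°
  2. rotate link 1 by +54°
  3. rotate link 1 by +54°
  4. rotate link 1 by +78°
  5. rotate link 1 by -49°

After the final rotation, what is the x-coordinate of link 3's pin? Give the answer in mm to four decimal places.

geometry: r = 34 mm, L = 123 mm, e = 11 mm; θ starts at 0°
rotate link 1 by +54°: θ ← 0° +54° = 54°
rotate link 1 by +54°: θ ← 54° +54° = 108°
rotate link 1 by +78°: θ ← 108° +78° = 186°
rotate link 1 by -49°: θ ← 186° -49° = 137°
crank pin P = (r cos θ, r sin θ) = (-24.866026, 23.187944)
h = r sin θ − e = 23.187944 − 11 = 12.187944
x = r cos θ + √(L² − h²) = -24.866026 + 122.394665 = 97.528639

97.5286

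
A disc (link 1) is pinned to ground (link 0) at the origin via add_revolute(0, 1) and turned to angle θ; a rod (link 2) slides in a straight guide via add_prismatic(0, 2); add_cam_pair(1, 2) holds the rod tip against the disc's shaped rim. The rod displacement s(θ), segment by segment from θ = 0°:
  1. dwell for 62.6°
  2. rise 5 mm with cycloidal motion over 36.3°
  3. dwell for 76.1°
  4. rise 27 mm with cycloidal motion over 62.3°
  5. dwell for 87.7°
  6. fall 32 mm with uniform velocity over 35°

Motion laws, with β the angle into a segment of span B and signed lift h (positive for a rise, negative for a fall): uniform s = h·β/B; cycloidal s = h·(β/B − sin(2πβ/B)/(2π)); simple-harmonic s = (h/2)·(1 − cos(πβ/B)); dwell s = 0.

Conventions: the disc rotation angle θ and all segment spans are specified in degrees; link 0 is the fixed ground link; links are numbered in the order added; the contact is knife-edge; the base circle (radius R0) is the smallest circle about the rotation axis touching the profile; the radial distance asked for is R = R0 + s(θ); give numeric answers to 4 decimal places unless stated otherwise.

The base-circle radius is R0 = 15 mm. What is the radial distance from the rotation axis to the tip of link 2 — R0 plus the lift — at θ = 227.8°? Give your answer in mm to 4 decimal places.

segment 1 (0° to 62.6°, dwell): s unchanged at 0.0000
segment 2 (62.6° to 98.9°, cycloidal, h = 5) is passed completely: s = 0.0000 + (5) = 5.0000
segment 3 (98.9° to 175°, dwell): s unchanged at 5.0000
θ = 227.8° falls in segment 4 (175° to 237.3°, cycloidal, h = 27): β = 227.8 − 175 = 52.8°, B = 62.3°; Δs = 27·(0.8475 − sin(2π·0.8475)/(2π)) = 26.3984; s = 5.0000 + 26.3984 = 31.3984
R = R0 + s = 15 + 31.3984 = 46.3984

46.3984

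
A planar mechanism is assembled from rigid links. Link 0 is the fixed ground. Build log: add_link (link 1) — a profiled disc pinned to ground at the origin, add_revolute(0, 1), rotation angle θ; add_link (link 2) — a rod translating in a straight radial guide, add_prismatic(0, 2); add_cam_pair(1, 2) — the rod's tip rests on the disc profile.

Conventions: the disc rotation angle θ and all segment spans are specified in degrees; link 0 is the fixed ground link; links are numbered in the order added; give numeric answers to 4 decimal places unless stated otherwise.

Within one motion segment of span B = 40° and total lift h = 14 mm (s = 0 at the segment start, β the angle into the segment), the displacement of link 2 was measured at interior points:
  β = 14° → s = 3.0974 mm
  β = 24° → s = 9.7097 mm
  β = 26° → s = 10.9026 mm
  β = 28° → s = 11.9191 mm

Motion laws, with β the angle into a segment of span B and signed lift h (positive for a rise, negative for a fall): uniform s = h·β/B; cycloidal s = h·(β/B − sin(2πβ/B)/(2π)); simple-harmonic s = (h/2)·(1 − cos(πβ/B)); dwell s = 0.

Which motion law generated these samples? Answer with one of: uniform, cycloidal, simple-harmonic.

candidates at β/B = r: uniform s = h·r (linear in β); cycloidal s = h·(r − sin(2πr)/(2π)); simple-harmonic s = (h/2)(1 − cos(πr))
β=14°: printed 3.0974 | uniform 4.9000, cycloidal 3.0974, simple-harmonic 3.8221
β=24°: printed 9.7097 | uniform 8.4000, cycloidal 9.7097, simple-harmonic 9.1631
β=26°: printed 10.9026 | uniform 9.1000, cycloidal 10.9026, simple-harmonic 10.1779
β=28°: printed 11.9191 | uniform 9.8000, cycloidal 11.9191, simple-harmonic 11.1145
only one law matches every sample → cycloidal

cycloidal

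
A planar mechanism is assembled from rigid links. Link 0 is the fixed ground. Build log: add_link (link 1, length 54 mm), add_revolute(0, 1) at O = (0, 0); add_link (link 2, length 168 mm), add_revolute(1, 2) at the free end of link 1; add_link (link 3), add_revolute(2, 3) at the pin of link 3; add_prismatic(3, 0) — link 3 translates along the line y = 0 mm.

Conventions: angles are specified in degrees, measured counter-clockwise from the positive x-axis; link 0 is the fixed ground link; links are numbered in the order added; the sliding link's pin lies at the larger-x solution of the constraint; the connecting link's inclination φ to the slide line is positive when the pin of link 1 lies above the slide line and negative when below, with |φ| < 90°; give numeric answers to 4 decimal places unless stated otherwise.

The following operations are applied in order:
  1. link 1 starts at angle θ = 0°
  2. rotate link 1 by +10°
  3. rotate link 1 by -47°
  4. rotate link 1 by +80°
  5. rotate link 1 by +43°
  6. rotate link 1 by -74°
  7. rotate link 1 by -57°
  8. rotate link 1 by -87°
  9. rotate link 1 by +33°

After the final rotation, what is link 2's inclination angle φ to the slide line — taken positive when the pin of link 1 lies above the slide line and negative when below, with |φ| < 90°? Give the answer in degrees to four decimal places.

geometry: r = 54 mm, L = 168 mm, e = 0 mm; θ starts at 0°
rotate link 1 by +10°: θ ← 0° +10° = 10°
rotate link 1 by -47°: θ ← 10° -47° = -37°
rotate link 1 by +80°: θ ← -37° +80° = 43°
rotate link 1 by +43°: θ ← 43° +43° = 86°
rotate link 1 by -74°: θ ← 86° -74° = 12°
rotate link 1 by -57°: θ ← 12° -57° = -45°
rotate link 1 by -87°: θ ← -45° -87° = -132°
rotate link 1 by +33°: θ ← -132° +33° = -99°
h = r sin θ − e = -53.335170 − 0 = -53.335170
sin φ = h / L = -53.335170 / 168 = -0.31747125
φ = arcsin(-0.31747125) = -18.510066°

-18.5101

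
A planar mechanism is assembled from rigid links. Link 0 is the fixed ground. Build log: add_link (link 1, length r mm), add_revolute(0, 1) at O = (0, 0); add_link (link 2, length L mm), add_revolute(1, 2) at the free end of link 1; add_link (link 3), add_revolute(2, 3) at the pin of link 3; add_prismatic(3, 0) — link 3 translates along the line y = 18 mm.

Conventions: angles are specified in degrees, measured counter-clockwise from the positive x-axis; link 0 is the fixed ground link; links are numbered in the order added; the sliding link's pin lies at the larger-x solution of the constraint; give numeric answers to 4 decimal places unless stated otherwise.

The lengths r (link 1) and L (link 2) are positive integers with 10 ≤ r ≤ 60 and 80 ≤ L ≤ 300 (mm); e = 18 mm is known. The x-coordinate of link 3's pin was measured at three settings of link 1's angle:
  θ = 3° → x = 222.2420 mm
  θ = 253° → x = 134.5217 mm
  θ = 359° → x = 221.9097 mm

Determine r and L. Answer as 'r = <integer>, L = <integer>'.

constraint per measurement: (x − r cos θ)² + (r sin θ − e)² = L²
subtracting the θ₁ and θ₂ equations cancels the r² and L² terms:
r = (x₁² − x₂²) / (2[(x₁cos θ₁ + e sin θ₁) − (x₂cos θ₂ + e sin θ₂)]) = 56.0000 → r = 56
L² = (x₁ − r cos θ₁)² + (r sin θ₁ − e)² = 27889.0057 → L = 167.0000 → L = 167
check at θ₃=359°: x = 221.9097 (printed 221.9097) ✓

r = 56, L = 167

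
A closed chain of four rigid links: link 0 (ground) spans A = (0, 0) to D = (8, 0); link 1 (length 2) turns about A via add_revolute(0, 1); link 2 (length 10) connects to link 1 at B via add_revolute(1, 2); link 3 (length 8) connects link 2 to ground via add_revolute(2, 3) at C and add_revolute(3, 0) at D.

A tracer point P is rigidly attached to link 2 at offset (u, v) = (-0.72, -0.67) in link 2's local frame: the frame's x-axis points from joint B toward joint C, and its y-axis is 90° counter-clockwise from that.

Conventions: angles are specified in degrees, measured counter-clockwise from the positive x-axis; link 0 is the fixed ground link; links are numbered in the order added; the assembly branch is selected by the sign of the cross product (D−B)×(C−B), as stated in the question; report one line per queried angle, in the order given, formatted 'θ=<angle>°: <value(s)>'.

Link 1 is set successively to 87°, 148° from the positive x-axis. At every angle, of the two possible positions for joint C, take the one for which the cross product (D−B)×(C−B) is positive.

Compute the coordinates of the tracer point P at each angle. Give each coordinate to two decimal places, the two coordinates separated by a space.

A=(0,0), D=(8.00,0)
θ=87°: B = A + 2.00·(cos87°, sin87°) = (0.1047, 1.9973)
θ=87°: |BD| = 8.1440
θ=87°: circle(B,10.00) ∩ circle(D,8.00): a=6.2822, h=7.7803
θ=87°:   candidates: C₊=(8.1031,7.9993) cross=63.363; C₋=(4.2870,-7.0861) cross=-63.363
θ=87°:   branch + wants cross > 0 → take C=(8.1031,7.9993) (cross=63.363)
θ=87°: ex = (C−B)/|BC| = (0.7998,0.6002); ey = (-0.6002,0.7998)
θ=87°: P = B + -0.72·ex + -0.67·ey = (-0.0691,1.0292)
θ=148°: B = A + 2.00·(cos148°, sin148°) = (-1.6961, 1.0598)
θ=148°: |BD| = 9.7538
θ=148°: circle(B,10.00) ∩ circle(D,8.00): a=6.7223, h=7.4034
θ=148°:   candidates: C₊=(5.7909,7.6889) cross=72.211; C₋=(4.1820,-7.0301) cross=-72.211
θ=148°:   branch + wants cross > 0 → take C=(5.7909,7.6889) (cross=72.211)
θ=148°: ex = (C−B)/|BC| = (0.7487,0.6629); ey = (-0.6629,0.7487)
θ=148°: P = B + -0.72·ex + -0.67·ey = (-1.7910,0.0809)

θ=87°: -0.07 1.03
θ=148°: -1.79 0.08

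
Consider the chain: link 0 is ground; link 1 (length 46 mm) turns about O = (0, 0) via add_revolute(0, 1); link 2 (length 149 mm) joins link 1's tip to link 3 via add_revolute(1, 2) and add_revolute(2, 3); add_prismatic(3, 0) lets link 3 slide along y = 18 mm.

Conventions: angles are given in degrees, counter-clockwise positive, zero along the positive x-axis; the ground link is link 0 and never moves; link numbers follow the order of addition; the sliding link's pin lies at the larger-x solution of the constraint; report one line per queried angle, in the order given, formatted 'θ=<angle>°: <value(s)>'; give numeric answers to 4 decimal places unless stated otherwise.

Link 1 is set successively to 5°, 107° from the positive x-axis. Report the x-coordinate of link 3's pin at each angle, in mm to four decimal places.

geometry: r = 46 mm, L = 149 mm, e = 18 mm
θ=5°: crank pin P = (r cos θ, r sin θ) = (45.824956, 4.009164)
θ=5°: h = r sin θ − e = 4.009164 − 18 = -13.990836
θ=5°: x = r cos θ + √(L² − h²) = 45.824956 + 148.341688 = 194.166644
θ=107°: crank pin P = (r cos θ, r sin θ) = (-13.449098, 43.990019)
θ=107°: h = r sin θ − e = 43.990019 − 18 = 25.990019
θ=107°: x = r cos θ + √(L² − h²) = -13.449098 + 146.715776 = 133.266678

θ=5°: 194.1666
θ=107°: 133.2667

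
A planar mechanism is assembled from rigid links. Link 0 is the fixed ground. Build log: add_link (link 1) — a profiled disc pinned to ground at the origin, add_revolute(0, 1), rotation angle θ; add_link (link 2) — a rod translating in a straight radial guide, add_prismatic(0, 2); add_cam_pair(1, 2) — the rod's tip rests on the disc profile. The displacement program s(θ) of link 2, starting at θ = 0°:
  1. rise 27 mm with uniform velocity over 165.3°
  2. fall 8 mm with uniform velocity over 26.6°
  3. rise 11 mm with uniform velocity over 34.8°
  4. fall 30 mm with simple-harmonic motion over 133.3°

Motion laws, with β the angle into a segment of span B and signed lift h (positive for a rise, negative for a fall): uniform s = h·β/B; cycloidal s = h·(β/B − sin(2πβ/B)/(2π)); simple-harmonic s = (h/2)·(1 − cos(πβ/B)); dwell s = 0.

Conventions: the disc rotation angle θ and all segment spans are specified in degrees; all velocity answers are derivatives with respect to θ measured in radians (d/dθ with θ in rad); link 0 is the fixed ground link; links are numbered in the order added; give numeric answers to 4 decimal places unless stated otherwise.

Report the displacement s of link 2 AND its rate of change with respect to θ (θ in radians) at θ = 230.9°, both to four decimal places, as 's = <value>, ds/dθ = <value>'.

seg 1 [0°–165.3°] uniform, h=27: full span → s += 27 → s = 27.0000
seg 2 [165.3°–191.9°] uniform, h=-8: full span → s += -8 → s = 19.0000
seg 3 [191.9°–226.7°] uniform, h=11: full span → s += 11 → s = 30.0000
seg 4 [226.7°–360°] simple-harmonic, h=-30: θ=230.9° here. β=4.2, B=133.3. -30/2·(1 − cos(π·0.0315)) = -0.0734 → s = 29.9266
velocity in seg [226.7°–360°] (simple-harmonic), θ in radians: β = 4.2° = 0.0733 rad, B = 133.3° = 2.3265 rad; ds/dθ = (πh/(2B)) sin(πβ/B) = (π·(-30)/(2·2.3265)) sin(π·0.0315) = -2.001673 mm/rad

s = 29.9266, ds/dθ = -2.0017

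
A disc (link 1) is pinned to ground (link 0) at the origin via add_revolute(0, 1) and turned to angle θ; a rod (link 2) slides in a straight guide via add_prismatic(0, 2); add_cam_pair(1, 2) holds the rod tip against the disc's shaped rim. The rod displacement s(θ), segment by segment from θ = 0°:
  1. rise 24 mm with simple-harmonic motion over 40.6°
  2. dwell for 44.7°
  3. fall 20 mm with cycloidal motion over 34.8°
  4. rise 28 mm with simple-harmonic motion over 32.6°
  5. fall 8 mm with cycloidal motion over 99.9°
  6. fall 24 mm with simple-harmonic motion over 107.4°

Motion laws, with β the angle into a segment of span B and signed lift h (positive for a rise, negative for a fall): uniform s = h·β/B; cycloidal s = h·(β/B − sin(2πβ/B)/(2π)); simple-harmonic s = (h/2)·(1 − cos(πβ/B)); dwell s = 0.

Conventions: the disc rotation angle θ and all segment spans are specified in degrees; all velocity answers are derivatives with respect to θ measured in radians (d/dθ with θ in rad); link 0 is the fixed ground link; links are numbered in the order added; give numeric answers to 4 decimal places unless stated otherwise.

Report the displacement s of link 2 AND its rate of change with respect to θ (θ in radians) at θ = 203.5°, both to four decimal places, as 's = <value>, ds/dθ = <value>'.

segment 1 (0° to 40.6°, simple-harmonic, h = 24) is passed completely: s = 0.0000 + (24) = 24.0000
segment 2 (40.6° to 85.3°, dwell): s unchanged at 24.0000
segment 3 (85.3° to 120.1°, cycloidal, h = -20) is passed completely: s = 24.0000 + (-20) = 4.0000
segment 4 (120.1° to 152.7°, simple-harmonic, h = 28) is passed completely: s = 4.0000 + (28) = 32.0000
θ = 203.5° falls in segment 5 (152.7° to 252.6°, cycloidal, h = -8): β = 203.5 − 152.7 = 50.8°, B = 99.9°; Δs = -8·(0.5085 − sin(2π·0.5085)/(2π)) = -4.1361; s = 32.0000 − 4.1361 = 27.8639
velocity in seg [152.7°–252.6°] (cycloidal), θ in radians: β = 50.8° = 0.8866 rad, B = 99.9° = 1.7436 rad; ds/dθ = (h/B)(1 − cos(2πβ/B)) = ((-8)/1.7436)(1 − cos(2π·0.5085)) = -9.169946 mm/rad

s = 27.8639, ds/dθ = -9.1699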